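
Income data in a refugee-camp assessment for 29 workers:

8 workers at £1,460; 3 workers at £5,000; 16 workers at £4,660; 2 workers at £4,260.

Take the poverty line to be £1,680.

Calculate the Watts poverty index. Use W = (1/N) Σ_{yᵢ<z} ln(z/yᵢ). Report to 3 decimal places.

0.039

Below z: 8×£1,460 (q = 8 of N = 29).
ln(z/y) terms: ln(1680/1460) = 0.1404 (×8).
W = 1.122859 / 29 = 0.039.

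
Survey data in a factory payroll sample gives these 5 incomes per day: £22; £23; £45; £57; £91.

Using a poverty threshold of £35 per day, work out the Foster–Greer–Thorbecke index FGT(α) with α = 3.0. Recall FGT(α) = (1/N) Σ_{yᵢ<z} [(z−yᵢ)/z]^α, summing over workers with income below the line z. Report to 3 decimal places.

0.018

Poor units: £22, £23 (q = 2 of N = 5).
Normalized shortfalls: (35−22)/35 = 0.3714; (35−23)/35 = 0.3429.
Raised to α = 3.0: 0.05124; 0.04030.
Sum = 0.091545; FGT(3.0) = 0.091545 / 5 = 0.018.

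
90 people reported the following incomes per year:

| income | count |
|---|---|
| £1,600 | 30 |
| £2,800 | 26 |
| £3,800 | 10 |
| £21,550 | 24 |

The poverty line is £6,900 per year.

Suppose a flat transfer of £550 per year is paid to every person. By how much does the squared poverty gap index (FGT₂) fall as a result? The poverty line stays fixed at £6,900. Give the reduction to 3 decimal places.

Before: below the line — 30×£1,600, 26×£2,800, 10×£3,800; squared poverty gap index (FGT₂) = 0.32110.
After the £550 transfer: below the line — 30×£2,150, 26×£3,350, 10×£4,350; squared poverty gap index (FGT₂) = 0.24961.
Reduction = 0.32110 − 0.24961 = 0.071.

0.071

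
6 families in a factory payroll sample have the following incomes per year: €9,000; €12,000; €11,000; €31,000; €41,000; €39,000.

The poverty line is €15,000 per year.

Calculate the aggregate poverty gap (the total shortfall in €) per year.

Incomes under z: €9,000, €11,000, €12,000 (q = 3 of N = 6).
Individual gaps: 15000−9000 = 6000; 15000−11000 = 4000; 15000−12000 = 3000.
Aggregate gap = €13,000.

€13,000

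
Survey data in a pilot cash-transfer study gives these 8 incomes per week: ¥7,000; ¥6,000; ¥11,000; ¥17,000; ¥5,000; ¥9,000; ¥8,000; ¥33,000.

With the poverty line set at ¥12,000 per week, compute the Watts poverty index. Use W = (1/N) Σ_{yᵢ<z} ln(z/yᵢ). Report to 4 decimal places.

0.3610

Incomes under z: ¥5,000, ¥6,000, ¥7,000, ¥8,000, ¥9,000, ¥11,000 (q = 6 of N = 8).
Log shortfalls: ln(12000/5000) = 0.8755; ln(12000/6000) = 0.6931; ln(12000/7000) = 0.5390; ln(12000/8000) = 0.4055; ln(12000/9000) = 0.2877; ln(12000/11000) = 0.0870.
W = 2.887771 / 8 = 0.3610.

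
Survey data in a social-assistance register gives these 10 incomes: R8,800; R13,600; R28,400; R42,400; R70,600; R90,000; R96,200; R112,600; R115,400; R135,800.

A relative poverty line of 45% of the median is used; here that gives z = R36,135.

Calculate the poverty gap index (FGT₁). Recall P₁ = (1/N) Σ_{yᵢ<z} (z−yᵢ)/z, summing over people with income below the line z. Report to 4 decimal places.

0.1594

Below z: R8,800, R13,600, R28,400 (q = 3 of N = 10).
Shortfall ratios: (36135−8800)/36135 = 0.7565; (36135−13600)/36135 = 0.6236; (36135−28400)/36135 = 0.2141.
Σ = 1.594161. Dividing by the full population N = 10 gives P₁ = 0.1594.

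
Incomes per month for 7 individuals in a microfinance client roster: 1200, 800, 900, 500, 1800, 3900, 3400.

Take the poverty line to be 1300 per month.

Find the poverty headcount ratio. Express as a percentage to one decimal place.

57.1%

4 of the 7 individuals have income below 1300.
H = 4/7 = 57.1%.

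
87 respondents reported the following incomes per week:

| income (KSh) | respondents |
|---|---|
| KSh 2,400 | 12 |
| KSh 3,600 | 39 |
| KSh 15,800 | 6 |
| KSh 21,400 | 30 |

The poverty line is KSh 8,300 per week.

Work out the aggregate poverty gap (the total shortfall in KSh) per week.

KSh 254,100

Below z: 12×KSh 2,400, 39×KSh 3,600 (q = 51 of N = 87).
Individual gaps: 12×(8300−2400) = 70800; 39×(8300−3600) = 183300.
Aggregate gap = KSh 254,100.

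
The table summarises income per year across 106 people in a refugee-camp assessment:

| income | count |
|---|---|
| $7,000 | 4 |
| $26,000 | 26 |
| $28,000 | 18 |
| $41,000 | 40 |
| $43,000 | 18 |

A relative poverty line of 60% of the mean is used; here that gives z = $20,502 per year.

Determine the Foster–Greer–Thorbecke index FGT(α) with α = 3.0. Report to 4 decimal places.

0.0108

Below z: 4×$7,000 (q = 4 of N = 106).
Shortfall ratios: (20502−7000)/20502 = 0.6586 (×4).
Raised to α = 3.0: 0.28563 (×4).
Sum = 1.142525; FGT(3.0) = 1.142525 / 106 = 0.0108.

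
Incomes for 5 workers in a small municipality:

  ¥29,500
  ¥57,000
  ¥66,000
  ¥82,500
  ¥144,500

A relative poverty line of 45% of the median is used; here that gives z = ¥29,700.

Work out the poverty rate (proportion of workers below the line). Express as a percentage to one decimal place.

20.0%

1 of the 5 workers have income below ¥29,700.
H = 1/5 = 20.0%.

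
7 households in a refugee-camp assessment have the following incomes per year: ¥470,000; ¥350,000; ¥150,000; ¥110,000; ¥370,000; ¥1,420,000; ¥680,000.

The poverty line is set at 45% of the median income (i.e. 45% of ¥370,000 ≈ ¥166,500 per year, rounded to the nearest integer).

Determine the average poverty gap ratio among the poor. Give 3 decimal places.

Below the line: ¥110,000, ¥150,000 (q = 2 of N = 7).
Relative gaps: 0.3393, 0.0991; sum = 0.438438.
The income-gap ratio divides by q (the poor only): 0.438438 / 2 = 0.219.

0.219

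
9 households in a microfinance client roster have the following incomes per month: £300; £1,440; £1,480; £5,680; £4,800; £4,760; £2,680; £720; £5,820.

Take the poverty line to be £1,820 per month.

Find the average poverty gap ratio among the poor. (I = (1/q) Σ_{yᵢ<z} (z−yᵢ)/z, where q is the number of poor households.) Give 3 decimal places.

Below z: £300, £720, £1,440, £1,480 (q = 4 of N = 9).
Shortfall ratios (z−y)/z: 0.8352, 0.6044, 0.2088, 0.1868; sum = 1.835165.
I averages over the q = 4 poor units only: 1.835165 / 4 = 0.459.

0.459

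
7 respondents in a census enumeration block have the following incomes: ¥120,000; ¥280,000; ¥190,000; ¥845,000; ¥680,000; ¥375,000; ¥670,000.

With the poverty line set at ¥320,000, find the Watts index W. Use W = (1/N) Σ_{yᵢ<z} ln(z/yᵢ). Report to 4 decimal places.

Incomes under z: ¥120,000, ¥190,000, ¥280,000 (q = 3 of N = 7).
Log gaps: ln(320000/120000) = 0.9808; ln(320000/190000) = 0.5213; ln(320000/280000) = 0.1335.
W = 1.635658 / 7 = 0.2337.

0.2337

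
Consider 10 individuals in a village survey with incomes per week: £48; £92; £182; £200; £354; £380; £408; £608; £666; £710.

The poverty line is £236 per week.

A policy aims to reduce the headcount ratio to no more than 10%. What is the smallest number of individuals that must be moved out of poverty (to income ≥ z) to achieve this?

3

4 of the 10 individuals are poor, so H = 4/10 = 0.400.
A headcount ratio of at most 10% allows at most ⌊0.10 × 10⌋ = 1 poor individuals.
So at least 4 − 1 = 3 must be lifted.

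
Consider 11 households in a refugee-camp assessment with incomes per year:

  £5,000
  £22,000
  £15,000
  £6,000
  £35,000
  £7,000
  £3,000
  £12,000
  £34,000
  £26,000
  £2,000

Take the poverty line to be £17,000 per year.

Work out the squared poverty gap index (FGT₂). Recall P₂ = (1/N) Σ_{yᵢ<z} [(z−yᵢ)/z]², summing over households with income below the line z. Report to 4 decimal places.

0.2564

Below the line: £2,000, £3,000, £5,000, £6,000, £7,000, £12,000, £15,000 (q = 7 of N = 11).
Relative gaps: (17000−2000)/17000 = 0.8824; (17000−3000)/17000 = 0.8235; (17000−5000)/17000 = 0.7059; (17000−6000)/17000 = 0.6471; (17000−7000)/17000 = 0.5882; (17000−12000)/17000 = 0.2941; (17000−15000)/17000 = 0.1176.
Squared: 0.7785; 0.6782; 0.4983; 0.4187; 0.3460; 0.0865; 0.0138.
Sum = 2.820069; P₂ = 2.820069 / 11 = 0.2564.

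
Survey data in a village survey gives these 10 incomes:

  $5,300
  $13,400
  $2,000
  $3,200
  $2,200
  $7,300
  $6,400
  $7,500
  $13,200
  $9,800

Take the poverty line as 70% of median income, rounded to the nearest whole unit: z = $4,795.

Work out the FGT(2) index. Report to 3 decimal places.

Below the line: $2,000, $2,200, $3,200 (q = 3 of N = 10).
Gap ratios (z−y)/z: (4795−2000)/4795 = 0.5829; (4795−2200)/4795 = 0.5412; (4795−3200)/4795 = 0.3326.
Squared: 0.3398; 0.2929; 0.1106.
Sum = 0.743304; P₂ = 0.743304 / 10 = 0.074.

0.074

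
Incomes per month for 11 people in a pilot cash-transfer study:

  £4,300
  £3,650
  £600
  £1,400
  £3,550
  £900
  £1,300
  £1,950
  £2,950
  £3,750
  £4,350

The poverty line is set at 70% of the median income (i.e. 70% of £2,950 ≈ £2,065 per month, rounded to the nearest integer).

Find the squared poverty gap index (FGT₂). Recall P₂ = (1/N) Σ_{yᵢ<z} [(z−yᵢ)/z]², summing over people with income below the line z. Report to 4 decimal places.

0.0969

Below z: £600, £900, £1,300, £1,400, £1,950 (q = 5 of N = 11).
Shortfall ratios: (2065−600)/2065 = 0.7094; (2065−900)/2065 = 0.5642; (2065−1300)/2065 = 0.3705; (2065−1400)/2065 = 0.3220; (2065−1950)/2065 = 0.0557.
Squared: 0.5033; 0.3183; 0.1372; 0.1037; 0.0031.
Sum = 1.065639; P₂ = 1.065639 / 11 = 0.0969.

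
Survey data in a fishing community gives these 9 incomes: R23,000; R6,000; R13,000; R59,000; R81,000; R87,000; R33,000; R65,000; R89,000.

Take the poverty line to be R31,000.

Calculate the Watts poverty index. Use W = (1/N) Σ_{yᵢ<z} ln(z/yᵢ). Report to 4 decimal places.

0.3122

Below z: R6,000, R13,000, R23,000 (q = 3 of N = 9).
ln(z/y) terms: ln(31000/6000) = 1.6422; ln(31000/13000) = 0.8690; ln(31000/23000) = 0.2985.
W = 2.809759 / 9 = 0.3122.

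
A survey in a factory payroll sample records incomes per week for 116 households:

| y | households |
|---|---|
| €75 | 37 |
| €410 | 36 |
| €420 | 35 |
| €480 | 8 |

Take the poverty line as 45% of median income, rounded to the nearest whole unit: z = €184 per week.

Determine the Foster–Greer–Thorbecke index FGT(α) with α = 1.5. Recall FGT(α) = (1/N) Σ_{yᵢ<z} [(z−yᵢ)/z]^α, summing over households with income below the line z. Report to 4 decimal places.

0.1454

Incomes under z: 37×€75 (q = 37 of N = 116).
Shortfall ratios: (184−75)/184 = 0.5924 (×37).
Raised to α = 1.5: 0.45595 (×37).
Sum = 16.869987; FGT(1.5) = 16.869987 / 116 = 0.1454.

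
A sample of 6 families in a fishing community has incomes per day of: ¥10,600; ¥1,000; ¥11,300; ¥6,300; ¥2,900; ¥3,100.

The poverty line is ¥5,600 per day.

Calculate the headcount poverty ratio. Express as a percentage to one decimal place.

50.0%

3 of the 6 families have income below ¥5,600.
H = 3/6 = 50.0%.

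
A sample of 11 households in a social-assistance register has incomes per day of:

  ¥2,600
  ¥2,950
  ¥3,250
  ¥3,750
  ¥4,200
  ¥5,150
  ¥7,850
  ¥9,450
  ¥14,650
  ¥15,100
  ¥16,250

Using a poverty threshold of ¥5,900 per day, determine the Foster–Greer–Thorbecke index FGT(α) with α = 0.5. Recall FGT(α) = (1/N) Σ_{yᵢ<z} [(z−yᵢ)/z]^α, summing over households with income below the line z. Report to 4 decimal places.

0.3293

Poor units: ¥2,600, ¥2,950, ¥3,250, ¥3,750, ¥4,200, ¥5,150 (q = 6 of N = 11).
Gap ratios (z−y)/z: (5900−2600)/5900 = 0.5593; (5900−2950)/5900 = 0.5000; (5900−3250)/5900 = 0.4492; (5900−3750)/5900 = 0.3644; (5900−4200)/5900 = 0.2881; (5900−5150)/5900 = 0.1271.
Raised to α = 0.5: 0.74788; 0.70711; 0.67019; 0.60366; 0.53678; 0.35654.
Sum = 3.622154; FGT(0.5) = 3.622154 / 11 = 0.3293.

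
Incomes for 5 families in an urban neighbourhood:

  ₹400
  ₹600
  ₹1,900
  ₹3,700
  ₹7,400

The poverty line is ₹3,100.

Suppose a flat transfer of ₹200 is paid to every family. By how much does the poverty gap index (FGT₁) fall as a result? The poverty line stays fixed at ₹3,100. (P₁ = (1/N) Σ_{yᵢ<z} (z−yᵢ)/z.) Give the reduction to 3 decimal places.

0.039

Before: below the line — ₹400, ₹600, ₹1,900; poverty gap index (FGT₁) = 0.41290.
After the ₹200 transfer: below the line — ₹600, ₹800, ₹2,100; poverty gap index (FGT₁) = 0.37419.
Reduction = 0.41290 − 0.37419 = 0.039.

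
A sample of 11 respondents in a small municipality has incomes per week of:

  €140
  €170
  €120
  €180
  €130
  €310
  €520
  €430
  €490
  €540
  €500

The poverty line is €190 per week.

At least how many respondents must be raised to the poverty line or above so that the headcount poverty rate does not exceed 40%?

5 of the 11 respondents are poor, so H = 5/11 = 0.455.
A headcount ratio of at most 40% allows at most ⌊0.40 × 11⌋ = 4 poor respondents.
So at least 5 − 4 = 1 must be lifted.

1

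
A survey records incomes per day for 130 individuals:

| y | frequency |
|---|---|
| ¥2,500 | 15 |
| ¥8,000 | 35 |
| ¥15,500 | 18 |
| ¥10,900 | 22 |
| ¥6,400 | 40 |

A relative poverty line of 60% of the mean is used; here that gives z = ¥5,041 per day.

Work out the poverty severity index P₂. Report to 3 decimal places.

0.029

Incomes under z: 15×¥2,500 (q = 15 of N = 130).
Normalized shortfalls: (5041−2500)/5041 = 0.5041 (×15).
Squared: 0.2541 (×15).
Sum = 3.811248; P₂ = 3.811248 / 130 = 0.029.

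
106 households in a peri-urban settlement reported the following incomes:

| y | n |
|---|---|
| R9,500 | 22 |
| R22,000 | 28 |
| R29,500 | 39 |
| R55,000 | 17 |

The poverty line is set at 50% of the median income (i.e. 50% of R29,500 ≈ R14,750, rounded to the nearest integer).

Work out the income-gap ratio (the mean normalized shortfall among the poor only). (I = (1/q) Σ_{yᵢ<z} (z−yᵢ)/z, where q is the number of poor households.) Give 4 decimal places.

Below the line: 22×R9,500 (q = 22 of N = 106).
Shortfall ratios (z−y)/z: 0.3559 (×22); sum = 7.830508.
I averages over the q = 22 poor units only: 7.830508 / 22 = 0.3559.

0.3559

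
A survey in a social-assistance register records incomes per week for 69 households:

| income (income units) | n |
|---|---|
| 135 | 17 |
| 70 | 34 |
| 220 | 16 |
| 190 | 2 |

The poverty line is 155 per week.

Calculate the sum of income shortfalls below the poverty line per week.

3230

Below the line: 34×70, 17×135 (q = 51 of N = 69).
Individual gaps: 34×(155−70) = 2890; 17×(155−135) = 340.
Aggregate gap = 3230.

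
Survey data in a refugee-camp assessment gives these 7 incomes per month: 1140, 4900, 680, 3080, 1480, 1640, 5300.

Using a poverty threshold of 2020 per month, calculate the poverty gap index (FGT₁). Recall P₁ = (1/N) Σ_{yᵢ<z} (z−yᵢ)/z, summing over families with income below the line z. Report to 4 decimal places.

0.2221

Incomes under z: 680, 1140, 1480, 1640 (q = 4 of N = 7).
Gap ratios (z−y)/z: (2020−680)/2020 = 0.6634; (2020−1140)/2020 = 0.4356; (2020−1480)/2020 = 0.2673; (2020−1640)/2020 = 0.1881.
Sum of shortfalls = 1.554455; P₁ averages over all N: 1.554455 / 7 = 0.2221.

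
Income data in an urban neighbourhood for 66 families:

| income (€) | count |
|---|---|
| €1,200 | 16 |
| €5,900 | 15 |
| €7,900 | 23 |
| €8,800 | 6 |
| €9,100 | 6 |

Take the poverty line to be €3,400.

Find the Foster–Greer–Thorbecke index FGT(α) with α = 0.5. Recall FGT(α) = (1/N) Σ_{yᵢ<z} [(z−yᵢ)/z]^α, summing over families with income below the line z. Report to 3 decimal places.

0.195

Poor units: 16×€1,200 (q = 16 of N = 66).
Normalized shortfalls: (3400−1200)/3400 = 0.6471 (×16).
Raised to α = 0.5: 0.80440 (×16).
Sum = 12.870395; FGT(0.5) = 12.870395 / 66 = 0.195.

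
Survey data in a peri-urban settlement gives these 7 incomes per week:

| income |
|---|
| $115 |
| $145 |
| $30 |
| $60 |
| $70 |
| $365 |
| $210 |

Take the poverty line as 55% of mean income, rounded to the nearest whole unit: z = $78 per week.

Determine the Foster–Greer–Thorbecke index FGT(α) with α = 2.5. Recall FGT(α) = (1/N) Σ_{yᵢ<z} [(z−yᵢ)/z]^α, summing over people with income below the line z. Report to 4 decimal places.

Below z: $30, $60, $70 (q = 3 of N = 7).
Shortfall ratios: (78−30)/78 = 0.6154; (78−60)/78 = 0.2308; (78−70)/78 = 0.1026.
Raised to α = 2.5: 0.29708; 0.02558; 0.00337.
Sum = 0.326027; FGT(2.5) = 0.326027 / 7 = 0.0466.

0.0466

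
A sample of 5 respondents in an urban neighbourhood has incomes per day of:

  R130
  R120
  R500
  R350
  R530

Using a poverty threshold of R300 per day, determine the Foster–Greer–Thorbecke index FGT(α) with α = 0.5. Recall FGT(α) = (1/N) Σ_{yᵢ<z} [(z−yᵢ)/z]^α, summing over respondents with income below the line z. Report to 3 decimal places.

Incomes under z: R120, R130 (q = 2 of N = 5).
Shortfall ratios: (300−120)/300 = 0.6000; (300−130)/300 = 0.5667.
Raised to α = 0.5: 0.77460; 0.75277.
Sum = 1.527369; FGT(0.5) = 1.527369 / 5 = 0.305.

0.305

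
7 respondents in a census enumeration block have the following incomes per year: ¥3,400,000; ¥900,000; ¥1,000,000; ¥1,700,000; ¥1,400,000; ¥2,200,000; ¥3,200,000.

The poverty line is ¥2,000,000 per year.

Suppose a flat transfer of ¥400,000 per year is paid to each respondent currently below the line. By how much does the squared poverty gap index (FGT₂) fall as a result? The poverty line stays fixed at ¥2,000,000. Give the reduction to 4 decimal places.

0.0632

Before: below the line — ¥900,000, ¥1,000,000, ¥1,400,000, ¥1,700,000; squared poverty gap index (FGT₂) = 0.095000.
After the ¥400,000 transfer: below the line — ¥1,300,000, ¥1,400,000, ¥1,800,000; squared poverty gap index (FGT₂) = 0.031786.
Reduction = 0.095000 − 0.031786 = 0.0632.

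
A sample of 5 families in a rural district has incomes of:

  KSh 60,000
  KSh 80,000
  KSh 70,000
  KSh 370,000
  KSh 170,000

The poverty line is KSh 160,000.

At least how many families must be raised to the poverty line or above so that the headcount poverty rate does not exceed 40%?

3 of the 5 families are poor, so H = 3/5 = 0.600.
A headcount ratio of at most 40% allows at most ⌊0.40 × 5⌋ = 2 poor families.
So at least 3 − 2 = 1 must be lifted.

1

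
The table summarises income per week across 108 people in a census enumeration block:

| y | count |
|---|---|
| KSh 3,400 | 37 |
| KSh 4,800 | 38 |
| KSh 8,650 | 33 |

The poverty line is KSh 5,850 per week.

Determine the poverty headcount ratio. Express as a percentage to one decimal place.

69.4%

75 of the 108 people have income below KSh 5,850.
H = 75/108 = 69.4%.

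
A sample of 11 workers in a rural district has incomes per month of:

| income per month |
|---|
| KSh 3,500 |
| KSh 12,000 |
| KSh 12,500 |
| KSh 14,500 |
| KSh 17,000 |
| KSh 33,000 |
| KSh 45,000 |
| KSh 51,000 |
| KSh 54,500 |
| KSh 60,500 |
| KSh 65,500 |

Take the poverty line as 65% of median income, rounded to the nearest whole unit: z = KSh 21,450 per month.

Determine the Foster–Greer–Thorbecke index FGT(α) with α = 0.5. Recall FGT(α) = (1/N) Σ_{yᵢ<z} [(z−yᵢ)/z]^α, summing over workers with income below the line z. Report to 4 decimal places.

0.2954

Below z: KSh 3,500, KSh 12,000, KSh 12,500, KSh 14,500, KSh 17,000 (q = 5 of N = 11).
Gap ratios (z−y)/z: (21450−3500)/21450 = 0.8368; (21450−12000)/21450 = 0.4406; (21450−12500)/21450 = 0.4172; (21450−14500)/21450 = 0.3240; (21450−17000)/21450 = 0.2075.
Raised to α = 0.5: 0.91478; 0.66375; 0.64595; 0.56922; 0.45548.
Sum = 3.249174; FGT(0.5) = 3.249174 / 11 = 0.2954.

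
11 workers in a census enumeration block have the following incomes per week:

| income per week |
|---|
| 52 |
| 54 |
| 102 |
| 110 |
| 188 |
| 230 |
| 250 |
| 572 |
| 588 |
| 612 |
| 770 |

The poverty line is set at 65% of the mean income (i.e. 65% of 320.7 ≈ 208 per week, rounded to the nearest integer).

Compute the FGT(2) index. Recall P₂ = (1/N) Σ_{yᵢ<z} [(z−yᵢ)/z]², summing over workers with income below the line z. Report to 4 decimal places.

0.1456

Incomes under z: 52, 54, 102, 110, 188 (q = 5 of N = 11).
Gap ratios (z−y)/z: (208−52)/208 = 0.7500; (208−54)/208 = 0.7404; (208−102)/208 = 0.5096; (208−110)/208 = 0.4712; (208−188)/208 = 0.0962.
Squared: 0.5625; 0.5482; 0.2597; 0.2220; 0.0092.
Sum = 1.601609; P₂ = 1.601609 / 11 = 0.1456.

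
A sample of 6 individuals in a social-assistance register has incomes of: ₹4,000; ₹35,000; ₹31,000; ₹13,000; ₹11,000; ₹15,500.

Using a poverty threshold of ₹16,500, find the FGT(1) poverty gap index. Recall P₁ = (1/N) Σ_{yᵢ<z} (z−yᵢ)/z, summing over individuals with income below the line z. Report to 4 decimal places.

Poor units: ₹4,000, ₹11,000, ₹13,000, ₹15,500 (q = 4 of N = 6).
Normalized shortfalls: (16500−4000)/16500 = 0.7576; (16500−11000)/16500 = 0.3333; (16500−13000)/16500 = 0.2121; (16500−15500)/16500 = 0.0606.
Σ = 1.363636. Dividing by the full population N = 6 gives P₁ = 0.2273.

0.2273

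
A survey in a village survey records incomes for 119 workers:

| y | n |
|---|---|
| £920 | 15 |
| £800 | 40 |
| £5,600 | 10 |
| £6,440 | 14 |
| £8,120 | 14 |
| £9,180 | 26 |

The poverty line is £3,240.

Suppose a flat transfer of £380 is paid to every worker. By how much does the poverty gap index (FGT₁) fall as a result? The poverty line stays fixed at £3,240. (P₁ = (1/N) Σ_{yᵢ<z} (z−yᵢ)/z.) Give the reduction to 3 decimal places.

Before: below the line — 40×£800, 15×£920; poverty gap index (FGT₁) = 0.34340.
After the £380 transfer: below the line — 40×£1,180, 15×£1,300; poverty gap index (FGT₁) = 0.28919.
Reduction = 0.34340 − 0.28919 = 0.054.

0.054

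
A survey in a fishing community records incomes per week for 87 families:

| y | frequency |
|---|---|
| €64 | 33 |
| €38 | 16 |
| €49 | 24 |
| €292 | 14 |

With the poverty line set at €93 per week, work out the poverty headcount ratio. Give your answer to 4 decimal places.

0.8391

73 of the 87 families have income below €93.
H = 73/87 = 0.8391.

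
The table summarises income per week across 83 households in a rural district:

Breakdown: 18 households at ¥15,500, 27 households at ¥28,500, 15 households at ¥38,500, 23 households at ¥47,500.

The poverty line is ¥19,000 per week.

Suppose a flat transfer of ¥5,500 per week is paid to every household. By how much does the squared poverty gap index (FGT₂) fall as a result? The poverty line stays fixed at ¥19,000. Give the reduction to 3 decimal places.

Before: below the line — 18×¥15,500; squared poverty gap index (FGT₂) = 0.00736.
After the ¥5,500 transfer: below the line — none; squared poverty gap index (FGT₂) = 0.00000.
Reduction = 0.00736 − 0.00000 = 0.007.

0.007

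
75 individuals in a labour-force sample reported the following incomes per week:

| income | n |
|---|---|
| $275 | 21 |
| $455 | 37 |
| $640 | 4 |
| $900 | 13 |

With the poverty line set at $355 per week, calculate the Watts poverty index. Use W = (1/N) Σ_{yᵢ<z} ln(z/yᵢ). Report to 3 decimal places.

0.071

Below the line: 21×$275 (q = 21 of N = 75).
Log shortfalls: ln(355/275) = 0.2553 (×21).
W = 5.362281 / 75 = 0.071.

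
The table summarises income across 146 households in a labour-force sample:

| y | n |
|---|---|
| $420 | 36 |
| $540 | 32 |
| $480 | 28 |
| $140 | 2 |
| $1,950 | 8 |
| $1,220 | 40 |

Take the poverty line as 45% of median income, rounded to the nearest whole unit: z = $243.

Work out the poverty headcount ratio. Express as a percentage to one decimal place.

1.4%

2 of the 146 households have income below $243.
H = 2/146 = 1.4%.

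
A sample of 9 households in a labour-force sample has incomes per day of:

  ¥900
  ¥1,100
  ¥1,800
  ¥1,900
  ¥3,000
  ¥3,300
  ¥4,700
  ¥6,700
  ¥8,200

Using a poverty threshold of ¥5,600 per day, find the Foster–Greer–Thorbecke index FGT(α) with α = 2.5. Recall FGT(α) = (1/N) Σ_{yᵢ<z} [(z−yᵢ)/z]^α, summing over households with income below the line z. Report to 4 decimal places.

Incomes under z: ¥900, ¥1,100, ¥1,800, ¥1,900, ¥3,000, ¥3,300, ¥4,700 (q = 7 of N = 9).
Gap ratios (z−y)/z: (5600−900)/5600 = 0.8393; (5600−1100)/5600 = 0.8036; (5600−1800)/5600 = 0.6786; (5600−1900)/5600 = 0.6607; (5600−3000)/5600 = 0.4643; (5600−3300)/5600 = 0.4107; (5600−4700)/5600 = 0.1607.
Raised to α = 2.5: 0.64532; 0.57884; 0.37931; 0.35484; 0.14688; 0.10811; 0.01035.
Sum = 2.223650; FGT(2.5) = 2.223650 / 9 = 0.2471.

0.2471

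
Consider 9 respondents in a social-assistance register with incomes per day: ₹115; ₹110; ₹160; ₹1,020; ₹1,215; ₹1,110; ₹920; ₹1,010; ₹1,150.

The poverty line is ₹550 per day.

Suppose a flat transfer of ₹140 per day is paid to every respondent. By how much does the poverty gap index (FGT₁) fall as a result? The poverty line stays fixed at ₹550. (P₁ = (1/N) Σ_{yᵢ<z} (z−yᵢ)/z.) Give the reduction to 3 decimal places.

Before: below the line — ₹110, ₹115, ₹160; poverty gap index (FGT₁) = 0.25556.
After the ₹140 transfer: below the line — ₹250, ₹255, ₹300; poverty gap index (FGT₁) = 0.17071.
Reduction = 0.25556 − 0.17071 = 0.085.

0.085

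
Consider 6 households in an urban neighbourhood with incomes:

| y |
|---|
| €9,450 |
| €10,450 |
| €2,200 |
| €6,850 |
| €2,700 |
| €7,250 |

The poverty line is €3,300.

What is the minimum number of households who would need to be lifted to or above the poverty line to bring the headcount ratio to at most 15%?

2 of the 6 households are poor, so H = 2/6 = 0.333.
A headcount ratio of at most 15% allows at most ⌊0.15 × 6⌋ = 0 poor households.
So at least 2 − 0 = 2 must be lifted.

2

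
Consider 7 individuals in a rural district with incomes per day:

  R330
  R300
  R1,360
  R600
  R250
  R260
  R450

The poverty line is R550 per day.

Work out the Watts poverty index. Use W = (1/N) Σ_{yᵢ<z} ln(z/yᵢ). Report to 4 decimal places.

Poor units: R250, R260, R300, R330, R450 (q = 5 of N = 7).
ln(z/y) terms: ln(550/250) = 0.7885; ln(550/260) = 0.7492; ln(550/300) = 0.6061; ln(550/330) = 0.5108; ln(550/450) = 0.2007.
W = 2.855326 / 7 = 0.4079.

0.4079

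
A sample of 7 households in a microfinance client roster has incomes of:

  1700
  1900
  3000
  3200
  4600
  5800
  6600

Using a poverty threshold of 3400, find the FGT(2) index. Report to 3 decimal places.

Below the line: 1700, 1900, 3000, 3200 (q = 4 of N = 7).
Shortfall ratios: (3400−1700)/3400 = 0.5000; (3400−1900)/3400 = 0.4412; (3400−3000)/3400 = 0.1176; (3400−3200)/3400 = 0.0588.
Squared: 0.2500; 0.1946; 0.0138; 0.0035.
Sum = 0.461938; P₂ = 0.461938 / 7 = 0.066.

0.066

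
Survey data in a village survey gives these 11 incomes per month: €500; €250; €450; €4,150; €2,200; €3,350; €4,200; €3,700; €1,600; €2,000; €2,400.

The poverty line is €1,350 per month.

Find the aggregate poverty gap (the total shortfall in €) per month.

Incomes under z: €250, €450, €500 (q = 3 of N = 11).
Individual gaps: 1350−250 = 1100; 1350−450 = 900; 1350−500 = 850.
Aggregate gap = €2,850.

€2,850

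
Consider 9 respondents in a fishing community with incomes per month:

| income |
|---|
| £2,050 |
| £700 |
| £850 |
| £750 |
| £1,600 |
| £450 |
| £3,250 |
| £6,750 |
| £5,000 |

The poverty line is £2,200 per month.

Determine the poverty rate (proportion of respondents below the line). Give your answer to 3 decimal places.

6 of the 9 respondents have income below £2,200.
H = 6/9 = 0.667.

0.667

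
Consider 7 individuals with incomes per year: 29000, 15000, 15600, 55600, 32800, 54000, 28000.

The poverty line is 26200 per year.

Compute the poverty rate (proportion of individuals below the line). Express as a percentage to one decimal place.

2 of the 7 individuals have income below 26200.
H = 2/7 = 28.6%.

28.6%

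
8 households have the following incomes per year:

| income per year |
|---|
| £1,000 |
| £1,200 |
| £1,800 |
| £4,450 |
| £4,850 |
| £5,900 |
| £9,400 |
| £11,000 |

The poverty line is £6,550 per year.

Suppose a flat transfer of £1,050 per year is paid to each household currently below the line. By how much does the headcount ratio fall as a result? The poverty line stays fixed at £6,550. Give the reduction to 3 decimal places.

0.125

Before: below the line — £1,000, £1,200, £1,800, £4,450, £4,850, £5,900; headcount ratio = 0.75000.
After the £1,050 transfer: below the line — £2,050, £2,250, £2,850, £5,500, £5,900; headcount ratio = 0.62500.
Reduction = 0.75000 − 0.62500 = 0.125.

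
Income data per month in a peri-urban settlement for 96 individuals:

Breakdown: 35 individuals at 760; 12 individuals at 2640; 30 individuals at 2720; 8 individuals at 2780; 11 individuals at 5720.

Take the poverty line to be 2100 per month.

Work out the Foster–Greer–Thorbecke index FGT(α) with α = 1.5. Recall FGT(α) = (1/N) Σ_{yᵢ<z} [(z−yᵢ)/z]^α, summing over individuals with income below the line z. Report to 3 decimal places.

0.186

Below the line: 35×760 (q = 35 of N = 96).
Shortfall ratios: (2100−760)/2100 = 0.6381 (×35).
Raised to α = 1.5: 0.50972 (×35).
Sum = 17.840060; FGT(1.5) = 17.840060 / 96 = 0.186.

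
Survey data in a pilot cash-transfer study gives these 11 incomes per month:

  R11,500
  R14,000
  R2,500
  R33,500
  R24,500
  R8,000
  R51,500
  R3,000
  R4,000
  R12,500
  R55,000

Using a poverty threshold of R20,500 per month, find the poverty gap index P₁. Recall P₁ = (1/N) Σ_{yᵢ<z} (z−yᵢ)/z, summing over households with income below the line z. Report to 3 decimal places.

0.390

Below the line: R2,500, R3,000, R4,000, R8,000, R11,500, R12,500, R14,000 (q = 7 of N = 11).
Normalized shortfalls: (20500−2500)/20500 = 0.8780; (20500−3000)/20500 = 0.8537; (20500−4000)/20500 = 0.8049; (20500−8000)/20500 = 0.6098; (20500−11500)/20500 = 0.4390; (20500−12500)/20500 = 0.3902; (20500−14000)/20500 = 0.3171.
Σ = 4.292683. Dividing by the full population N = 11 gives P₁ = 0.390.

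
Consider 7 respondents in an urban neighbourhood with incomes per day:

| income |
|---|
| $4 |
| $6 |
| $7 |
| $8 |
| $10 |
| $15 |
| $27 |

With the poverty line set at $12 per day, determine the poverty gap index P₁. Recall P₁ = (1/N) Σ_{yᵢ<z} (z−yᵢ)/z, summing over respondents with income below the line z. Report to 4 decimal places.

Below z: $4, $6, $7, $8, $10 (q = 5 of N = 7).
Shortfall ratios: (12−4)/12 = 0.6667; (12−6)/12 = 0.5000; (12−7)/12 = 0.4167; (12−8)/12 = 0.3333; (12−10)/12 = 0.1667.
Σ = 2.083333. Dividing by the full population N = 7 gives P₁ = 0.2976.

0.2976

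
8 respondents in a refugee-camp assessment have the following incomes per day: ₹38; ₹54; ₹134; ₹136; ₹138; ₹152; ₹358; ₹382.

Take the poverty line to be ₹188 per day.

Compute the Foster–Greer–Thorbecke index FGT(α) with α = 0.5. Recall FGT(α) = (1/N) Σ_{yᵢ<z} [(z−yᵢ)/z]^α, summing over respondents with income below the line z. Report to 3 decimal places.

0.469

Below the line: ₹38, ₹54, ₹134, ₹136, ₹138, ₹152 (q = 6 of N = 8).
Normalized shortfalls: (188−38)/188 = 0.7979; (188−54)/188 = 0.7128; (188−134)/188 = 0.2872; (188−136)/188 = 0.2766; (188−138)/188 = 0.2660; (188−152)/188 = 0.1915.
Raised to α = 0.5: 0.89324; 0.84425; 0.53594; 0.52592; 0.51571; 0.43759.
Sum = 3.752663; FGT(0.5) = 3.752663 / 8 = 0.469.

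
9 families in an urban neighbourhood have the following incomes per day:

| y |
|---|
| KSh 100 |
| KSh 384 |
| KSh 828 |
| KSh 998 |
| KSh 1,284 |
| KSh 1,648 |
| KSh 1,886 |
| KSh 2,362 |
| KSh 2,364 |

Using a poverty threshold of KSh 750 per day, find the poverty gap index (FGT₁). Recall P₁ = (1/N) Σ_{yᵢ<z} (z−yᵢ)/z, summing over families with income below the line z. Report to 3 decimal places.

0.151

Below z: KSh 100, KSh 384 (q = 2 of N = 9).
Shortfall ratios: (750−100)/750 = 0.8667; (750−384)/750 = 0.4880.
Σ = 1.354667. Dividing by the full population N = 9 gives P₁ = 0.151.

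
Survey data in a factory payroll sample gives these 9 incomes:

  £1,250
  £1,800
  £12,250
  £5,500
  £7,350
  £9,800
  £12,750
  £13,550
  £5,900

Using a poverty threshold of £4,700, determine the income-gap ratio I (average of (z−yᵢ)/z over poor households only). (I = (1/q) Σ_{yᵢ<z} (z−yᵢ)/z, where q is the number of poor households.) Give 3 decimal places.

Poor units: £1,250, £1,800 (q = 2 of N = 9).
Relative gaps: 0.7340, 0.6170; sum = 1.351064.
I averages over the q = 2 poor units only: 1.351064 / 2 = 0.676.

0.676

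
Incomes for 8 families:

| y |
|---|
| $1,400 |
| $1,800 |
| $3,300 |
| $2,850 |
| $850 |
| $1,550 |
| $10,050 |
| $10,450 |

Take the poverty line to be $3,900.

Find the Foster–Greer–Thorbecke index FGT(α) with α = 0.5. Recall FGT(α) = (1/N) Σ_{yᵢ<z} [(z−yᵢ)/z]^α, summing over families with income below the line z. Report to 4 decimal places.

0.5133

Below the line: $850, $1,400, $1,550, $1,800, $2,850, $3,300 (q = 6 of N = 8).
Gap ratios (z−y)/z: (3900−850)/3900 = 0.7821; (3900−1400)/3900 = 0.6410; (3900−1550)/3900 = 0.6026; (3900−1800)/3900 = 0.5385; (3900−2850)/3900 = 0.2692; (3900−3300)/3900 = 0.1538.
Raised to α = 0.5: 0.88434; 0.80064; 0.77625; 0.73380; 0.51887; 0.39223.
Sum = 4.106134; FGT(0.5) = 4.106134 / 8 = 0.5133.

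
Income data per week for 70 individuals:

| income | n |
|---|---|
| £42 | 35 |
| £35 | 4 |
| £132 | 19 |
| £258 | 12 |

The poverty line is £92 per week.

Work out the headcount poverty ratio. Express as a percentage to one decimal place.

55.7%

39 of the 70 individuals have income below £92.
H = 39/70 = 55.7%.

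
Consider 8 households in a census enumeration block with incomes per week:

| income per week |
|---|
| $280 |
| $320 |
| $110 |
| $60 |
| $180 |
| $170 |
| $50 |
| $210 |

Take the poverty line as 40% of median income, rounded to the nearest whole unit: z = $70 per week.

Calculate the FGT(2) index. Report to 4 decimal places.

Poor units: $50, $60 (q = 2 of N = 8).
Gap ratios (z−y)/z: (70−50)/70 = 0.2857; (70−60)/70 = 0.1429.
Squared: 0.0816; 0.0204.
Sum = 0.102041; P₂ = 0.102041 / 8 = 0.0128.

0.0128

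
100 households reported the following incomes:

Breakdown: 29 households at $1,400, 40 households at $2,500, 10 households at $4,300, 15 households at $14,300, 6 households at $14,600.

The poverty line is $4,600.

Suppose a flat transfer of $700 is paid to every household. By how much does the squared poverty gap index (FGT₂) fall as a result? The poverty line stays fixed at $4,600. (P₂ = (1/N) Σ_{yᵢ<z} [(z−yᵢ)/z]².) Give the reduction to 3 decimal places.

0.101

Before: below the line — 29×$1,400, 40×$2,500, 10×$4,300; squared poverty gap index (FGT₂) = 0.22413.
After the $700 transfer: below the line — 29×$2,100, 40×$3,200; squared poverty gap index (FGT₂) = 0.12271.
Reduction = 0.22413 − 0.12271 = 0.101.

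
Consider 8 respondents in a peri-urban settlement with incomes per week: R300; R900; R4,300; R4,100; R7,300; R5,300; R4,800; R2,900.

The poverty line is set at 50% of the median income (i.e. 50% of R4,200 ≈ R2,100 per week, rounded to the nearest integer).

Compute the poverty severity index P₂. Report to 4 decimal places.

0.1327

Below z: R300, R900 (q = 2 of N = 8).
Shortfall ratios: (2100−300)/2100 = 0.8571; (2100−900)/2100 = 0.5714.
Squared: 0.7347; 0.3265.
Sum = 1.061224; P₂ = 1.061224 / 8 = 0.1327.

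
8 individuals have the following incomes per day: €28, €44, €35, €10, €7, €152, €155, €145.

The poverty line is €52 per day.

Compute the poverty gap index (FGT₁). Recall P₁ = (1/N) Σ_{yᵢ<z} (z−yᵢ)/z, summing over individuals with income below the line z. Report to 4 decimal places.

Incomes under z: €7, €10, €28, €35, €44 (q = 5 of N = 8).
Normalized shortfalls: (52−7)/52 = 0.8654; (52−10)/52 = 0.8077; (52−28)/52 = 0.4615; (52−35)/52 = 0.3269; (52−44)/52 = 0.1538.
Sum of shortfalls = 2.615385; P₁ averages over all N: 2.615385 / 8 = 0.3269.

0.3269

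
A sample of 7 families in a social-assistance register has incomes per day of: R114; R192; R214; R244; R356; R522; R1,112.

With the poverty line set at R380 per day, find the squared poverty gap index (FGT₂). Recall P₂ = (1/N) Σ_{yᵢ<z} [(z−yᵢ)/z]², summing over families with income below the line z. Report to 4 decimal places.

0.1511

Poor units: R114, R192, R214, R244, R356 (q = 5 of N = 7).
Gap ratios (z−y)/z: (380−114)/380 = 0.7000; (380−192)/380 = 0.4947; (380−214)/380 = 0.4368; (380−244)/380 = 0.3579; (380−356)/380 = 0.0632.
Squared: 0.4900; 0.2448; 0.1908; 0.1281; 0.0040.
Sum = 1.057673; P₂ = 1.057673 / 7 = 0.1511.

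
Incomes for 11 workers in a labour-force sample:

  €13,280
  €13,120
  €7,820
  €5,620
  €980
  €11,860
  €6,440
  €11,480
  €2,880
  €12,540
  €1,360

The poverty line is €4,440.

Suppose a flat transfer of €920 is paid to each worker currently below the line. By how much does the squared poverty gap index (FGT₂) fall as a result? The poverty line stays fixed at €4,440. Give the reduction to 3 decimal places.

0.057

Before: below the line — €980, €1,360, €2,880; squared poverty gap index (FGT₂) = 0.11018.
After the €920 transfer: below the line — €1,900, €2,280, €3,800; squared poverty gap index (FGT₂) = 0.05316.
Reduction = 0.11018 − 0.05316 = 0.057.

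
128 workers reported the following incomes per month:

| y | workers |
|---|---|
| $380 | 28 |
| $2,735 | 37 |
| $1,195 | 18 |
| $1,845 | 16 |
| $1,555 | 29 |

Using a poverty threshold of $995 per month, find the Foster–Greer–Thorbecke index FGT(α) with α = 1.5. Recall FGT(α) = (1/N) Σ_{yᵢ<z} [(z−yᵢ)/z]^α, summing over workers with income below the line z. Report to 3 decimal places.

Poor units: 28×$380 (q = 28 of N = 128).
Shortfall ratios: (995−380)/995 = 0.6181 (×28).
Raised to α = 1.5: 0.48593 (×28).
Sum = 13.606176; FGT(1.5) = 13.606176 / 128 = 0.106.

0.106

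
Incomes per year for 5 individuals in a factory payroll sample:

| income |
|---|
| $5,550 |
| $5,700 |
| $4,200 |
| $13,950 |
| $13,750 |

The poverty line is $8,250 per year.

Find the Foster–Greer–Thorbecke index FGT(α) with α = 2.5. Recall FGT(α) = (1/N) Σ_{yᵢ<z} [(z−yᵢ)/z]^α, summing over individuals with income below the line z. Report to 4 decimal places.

Incomes under z: $4,200, $5,550, $5,700 (q = 3 of N = 5).
Gap ratios (z−y)/z: (8250−4200)/8250 = 0.4909; (8250−5550)/8250 = 0.3273; (8250−5700)/8250 = 0.3091.
Raised to α = 2.5: 0.16885; 0.06127; 0.05311.
Sum = 0.283239; FGT(2.5) = 0.283239 / 5 = 0.0566.

0.0566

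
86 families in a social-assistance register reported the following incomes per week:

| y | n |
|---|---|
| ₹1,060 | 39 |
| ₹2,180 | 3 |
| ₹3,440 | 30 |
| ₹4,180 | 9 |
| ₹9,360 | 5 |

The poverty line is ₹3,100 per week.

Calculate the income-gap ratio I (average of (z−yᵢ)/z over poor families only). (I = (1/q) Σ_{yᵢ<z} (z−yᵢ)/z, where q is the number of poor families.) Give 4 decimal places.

0.6323

Below z: 39×₹1,060, 3×₹2,180 (q = 42 of N = 86).
Relative gaps: 0.6581 (×39), 0.2968 (×3); sum = 26.554839.
The income-gap ratio divides by q (the poor only): 26.554839 / 42 = 0.6323.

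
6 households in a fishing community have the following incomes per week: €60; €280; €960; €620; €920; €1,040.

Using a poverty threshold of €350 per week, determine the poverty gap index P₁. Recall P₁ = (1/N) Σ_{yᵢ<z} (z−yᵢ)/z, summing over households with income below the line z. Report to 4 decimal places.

0.1714

Incomes under z: €60, €280 (q = 2 of N = 6).
Relative gaps: (350−60)/350 = 0.8286; (350−280)/350 = 0.2000.
Σ = 1.028571. Dividing by the full population N = 6 gives P₁ = 0.1714.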